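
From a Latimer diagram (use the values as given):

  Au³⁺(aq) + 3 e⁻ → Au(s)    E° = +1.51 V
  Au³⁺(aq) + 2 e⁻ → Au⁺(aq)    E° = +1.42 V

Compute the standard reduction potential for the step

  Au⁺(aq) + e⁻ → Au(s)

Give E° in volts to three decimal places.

+1.690 V

Sequential free energies add, so n₃E°₃ = n₁E°₁ + n₂E°₂.
With n₃ = 3, and the known step contributing 2×(+1.42) V, the unknown satisfies 1·E° = 3×(+1.51) − 2×(+1.42) = +1.690.
E° = +1.690 / 1 = +1.690 V.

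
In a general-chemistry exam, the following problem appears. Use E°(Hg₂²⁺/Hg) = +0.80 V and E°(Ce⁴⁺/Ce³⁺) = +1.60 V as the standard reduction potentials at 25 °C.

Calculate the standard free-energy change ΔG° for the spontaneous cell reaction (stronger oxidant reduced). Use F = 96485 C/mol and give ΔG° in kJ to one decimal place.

Ce⁴⁺/Ce³⁺ (E° = +1.60 V) is the cathode; Hg₂²⁺/Hg (E° = +0.80 V) is the anode, so E°cell = +0.80 V.
Balancing electrons gives n = 2 (lcm of 1 and 2).
ΔG° = −nFE° = −(2)(96485)(+0.80) = -154,376 J = -154.4 kJ.

-154.4 kJ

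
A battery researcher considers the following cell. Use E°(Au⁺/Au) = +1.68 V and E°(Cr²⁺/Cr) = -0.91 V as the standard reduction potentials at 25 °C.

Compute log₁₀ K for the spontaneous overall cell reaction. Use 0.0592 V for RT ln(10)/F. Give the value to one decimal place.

Cathode: Au⁺/Au; anode: Cr²⁺/Cr. E°cell = +2.59 V, n = 2.
log K = nE°cell / 0.0592 = (2)(+2.59) / 0.0592 = 87.5.

87.5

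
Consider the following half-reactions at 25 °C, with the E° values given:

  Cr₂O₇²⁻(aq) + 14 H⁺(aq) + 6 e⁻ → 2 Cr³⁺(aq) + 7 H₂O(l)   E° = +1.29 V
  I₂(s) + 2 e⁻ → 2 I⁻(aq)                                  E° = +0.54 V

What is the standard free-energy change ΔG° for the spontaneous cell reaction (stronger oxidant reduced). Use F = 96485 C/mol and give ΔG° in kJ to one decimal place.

Cr₂O₇²⁻/Cr³⁺ (E° = +1.29 V) is the cathode; I₂/I⁻ (E° = +0.54 V) is the anode, so E°cell = +0.75 V.
Balancing electrons gives n = 6 (lcm of 6 and 2).
ΔG° = −nFE° = −(6)(96485)(+0.75) = -434,182 J = -434.2 kJ.

-434.2 kJ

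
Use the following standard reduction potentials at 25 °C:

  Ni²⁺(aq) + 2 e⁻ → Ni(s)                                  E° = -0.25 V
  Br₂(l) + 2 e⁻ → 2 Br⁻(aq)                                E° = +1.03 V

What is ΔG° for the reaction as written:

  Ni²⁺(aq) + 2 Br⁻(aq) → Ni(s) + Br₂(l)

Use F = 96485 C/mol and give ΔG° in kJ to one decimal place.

+247.0 kJ

As written, Ni²⁺/Ni is reduced (cathode) and Br₂/Br⁻ is oxidised (anode), so E°cell = (-0.25) − (+1.03) = -1.28 V.
Balancing electrons gives n = 2.
ΔG° = −nFE° = −(2)(96485)(-1.28) = 247,002 J = +247.0 kJ.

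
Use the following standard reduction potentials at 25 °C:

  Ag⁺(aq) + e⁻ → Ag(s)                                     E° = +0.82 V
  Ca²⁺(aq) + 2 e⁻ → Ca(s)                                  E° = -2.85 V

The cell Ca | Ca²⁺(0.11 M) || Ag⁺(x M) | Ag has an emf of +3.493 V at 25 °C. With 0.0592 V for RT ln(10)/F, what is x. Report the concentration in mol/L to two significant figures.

0.00034 M

Ag⁺/Ag is the cathode, Ca²⁺/Ca the anode: E°cell = +3.67 V, n = 2.
Overall reaction: 2 Ag⁺(aq) + Ca(s) → 2 Ag(s) + Ca²⁺(aq); Q = [Ca²⁺]^1/[Ag⁺]^2.
From E = E° − (0.0592/n) log Q: log Q = (E° − E)·n/0.0592 = (+3.67 − (+3.493))·2/0.0592 = 5.9797.
So 2·log[Ag⁺] = 1·log(0.11) − log Q = -0.9586 − (5.9797) = -6.9383; log[Ag⁺] = -6.9383 / 2 = -3.4691; [Ag⁺] = 10^(-3.4691) ≈ 0.00034 M.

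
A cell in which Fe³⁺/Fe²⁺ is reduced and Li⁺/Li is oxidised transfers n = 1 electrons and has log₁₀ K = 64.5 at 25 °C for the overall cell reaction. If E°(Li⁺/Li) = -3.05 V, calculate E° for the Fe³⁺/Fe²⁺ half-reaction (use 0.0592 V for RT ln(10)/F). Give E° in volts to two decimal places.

+0.77 V

E°cell = (0.0592/n)·log K = (0.0592/1)(64.5) = +3.818 V.
Since Fe³⁺/Fe²⁺ is the cathode and Li⁺/Li the anode, E°cell = E°(Fe³⁺/Fe²⁺) − E°(Li⁺/Li).
So E°(Fe³⁺/Fe²⁺) = E°cell + E°(Li⁺/Li) = +3.818 + (-3.05) = +0.77 V.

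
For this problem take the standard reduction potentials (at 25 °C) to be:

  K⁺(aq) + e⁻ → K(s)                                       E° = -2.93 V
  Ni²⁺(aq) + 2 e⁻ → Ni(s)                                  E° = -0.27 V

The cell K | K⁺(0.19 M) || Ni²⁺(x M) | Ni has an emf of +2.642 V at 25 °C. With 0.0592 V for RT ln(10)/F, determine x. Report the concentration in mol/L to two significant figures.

0.0089 M

Ni²⁺/Ni is the cathode, K⁺/K the anode: E°cell = +2.66 V, n = 2.
Overall reaction: Ni²⁺(aq) + 2 K(s) → Ni(s) + 2 K⁺(aq); Q = [K⁺]^2/[Ni²⁺]^1.
From E = E° − (0.0592/n) log Q: log Q = (E° − E)·n/0.0592 = (+2.66 − (+2.642))·2/0.0592 = 0.6081.
So 1·log[Ni²⁺] = 2·log(0.19) − log Q = -1.4425 − (0.6081) = -2.0506; [Ni²⁺] = 10^(-2.0506) ≈ 0.0089 M.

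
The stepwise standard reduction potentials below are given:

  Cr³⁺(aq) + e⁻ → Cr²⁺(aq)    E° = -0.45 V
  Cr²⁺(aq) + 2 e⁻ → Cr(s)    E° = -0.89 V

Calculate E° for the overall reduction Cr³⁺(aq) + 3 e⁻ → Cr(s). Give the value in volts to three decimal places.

-0.743 V

Adding the free-energy changes (−nFE°) of the two steps gives −n₃FE°₃ = −n₁FE°₁ − n₂FE°₂.
E°₃ = (1×-0.45 + 2×-0.89) / 3 = (-2.230) / 3 = -0.743 V.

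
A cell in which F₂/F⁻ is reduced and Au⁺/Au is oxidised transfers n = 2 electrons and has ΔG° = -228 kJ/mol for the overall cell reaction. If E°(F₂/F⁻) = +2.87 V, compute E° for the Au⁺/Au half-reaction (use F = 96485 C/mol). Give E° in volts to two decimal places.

E°cell = −ΔG°/(nF) = −(-228×10³)/((2)(96485)) = +1.182 V.
Since F₂/F⁻ is the cathode and Au⁺/Au the anode, E°cell = E°(F₂/F⁻) − E°(Au⁺/Au).
So E°(Au⁺/Au) = E°(F₂/F⁻) − E°cell = (+2.87) − (+1.182) = +1.69 V.

+1.69 V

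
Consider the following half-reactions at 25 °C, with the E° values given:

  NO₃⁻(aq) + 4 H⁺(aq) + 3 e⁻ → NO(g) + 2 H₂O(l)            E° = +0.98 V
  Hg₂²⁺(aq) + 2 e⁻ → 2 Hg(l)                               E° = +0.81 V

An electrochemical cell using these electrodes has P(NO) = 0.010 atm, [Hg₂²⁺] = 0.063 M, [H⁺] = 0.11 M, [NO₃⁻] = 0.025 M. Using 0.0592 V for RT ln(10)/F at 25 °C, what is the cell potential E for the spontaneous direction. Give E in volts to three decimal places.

+0.138 V

NO₃⁻/NO is the cathode (higher E°), Hg₂²⁺/Hg the anode: E°cell = +0.98 − (+0.81) = +0.17 V, n = 6.
Overall: 2 NO₃⁻(aq) + 8 H⁺(aq) + 6 Hg(l) → 2 NO(g) + 4 H₂O(l) + 3 Hg₂²⁺(aq)
Q = P(NO)^2·[Hg₂²⁺]^3 / ([NO₃⁻]^2·[H⁺]^8); log Q = 3.271.
E = E° − (0.0592/n) log Q = +0.17 − (0.0592/6)(3.271) = +0.138 V.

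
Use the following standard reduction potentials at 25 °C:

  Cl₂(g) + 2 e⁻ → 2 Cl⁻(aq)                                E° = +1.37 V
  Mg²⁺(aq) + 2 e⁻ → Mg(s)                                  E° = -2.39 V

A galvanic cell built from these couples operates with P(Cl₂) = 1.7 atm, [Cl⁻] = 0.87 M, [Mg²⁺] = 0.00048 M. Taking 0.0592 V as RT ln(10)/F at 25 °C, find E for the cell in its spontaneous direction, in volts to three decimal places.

+3.869 V

Cl₂/Cl⁻ is the cathode (higher E°), Mg²⁺/Mg the anode: E°cell = +1.37 − (-2.39) = +3.76 V, n = 2.
Overall: Cl₂(g) + Mg(s) → 2 Cl⁻(aq) + Mg²⁺(aq)
Q = [Cl⁻]^2·[Mg²⁺] / (P(Cl₂)); log Q = -3.670.
E = E° − (0.0592/n) log Q = +3.76 − (0.0592/2)(-3.670) = +3.869 V.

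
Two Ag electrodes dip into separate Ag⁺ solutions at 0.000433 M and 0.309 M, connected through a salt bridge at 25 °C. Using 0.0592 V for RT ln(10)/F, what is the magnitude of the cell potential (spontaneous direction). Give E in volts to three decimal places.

+0.169 V

For a concentration cell E°cell = 0. The 0.309 M side is the cathode (reduction is favoured where [Ag⁺] is higher).
With n = 1, E = −(0.0592/1) log([Ag⁺]ₐₙ/[Ag⁺]꜀ₐₜ) = −(0.0592/1) log(0.000433/0.309) = −(0.0592/1)(-2.853) = +0.169 V.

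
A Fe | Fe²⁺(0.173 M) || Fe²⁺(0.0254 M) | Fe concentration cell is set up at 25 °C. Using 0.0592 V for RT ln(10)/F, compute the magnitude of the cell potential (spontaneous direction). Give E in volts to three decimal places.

+0.025 V

For a concentration cell E°cell = 0. The 0.173 M side is the cathode (reduction is favoured where [Fe²⁺] is higher).
With n = 2, E = −(0.0592/2) log([Fe²⁺]ₐₙ/[Fe²⁺]꜀ₐₜ) = −(0.0592/2) log(0.0254/0.173) = −(0.0592/2)(-0.833) = +0.025 V.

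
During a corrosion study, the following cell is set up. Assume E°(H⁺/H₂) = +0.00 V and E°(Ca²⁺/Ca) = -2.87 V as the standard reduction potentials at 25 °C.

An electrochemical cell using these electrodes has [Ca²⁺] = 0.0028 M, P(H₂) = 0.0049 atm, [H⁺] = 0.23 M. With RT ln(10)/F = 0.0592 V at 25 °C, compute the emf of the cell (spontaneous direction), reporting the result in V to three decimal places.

H⁺/H₂ is the cathode (higher E°), Ca²⁺/Ca the anode: E°cell = +0.00 − (-2.87) = +2.87 V, n = 2.
Overall: 2 H⁺(aq) + Ca(s) → H₂(g) + Ca²⁺(aq)
Q = P(H₂)·[Ca²⁺] / ([H⁺]^2); log Q = -3.586.
E = E° − (0.0592/n) log Q = +2.87 − (0.0592/2)(-3.586) = +2.976 V.

+2.976 V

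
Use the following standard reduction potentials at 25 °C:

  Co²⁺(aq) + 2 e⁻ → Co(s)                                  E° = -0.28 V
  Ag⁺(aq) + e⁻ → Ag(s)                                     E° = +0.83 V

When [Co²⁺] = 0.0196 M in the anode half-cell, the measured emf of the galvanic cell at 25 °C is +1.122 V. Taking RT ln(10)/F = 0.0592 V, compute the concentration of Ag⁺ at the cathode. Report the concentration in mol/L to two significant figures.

Ag⁺/Ag is the cathode, Co²⁺/Co the anode: E°cell = +1.11 V, n = 2.
Overall reaction: 2 Ag⁺(aq) + Co(s) → 2 Ag(s) + Co²⁺(aq); Q = [Co²⁺]^1/[Ag⁺]^2.
From E = E° − (0.0592/n) log Q: log Q = (E° − E)·n/0.0592 = (+1.11 − (+1.122))·2/0.0592 = -0.4054.
So 2·log[Ag⁺] = 1·log(0.0196) − log Q = -1.7077 − (-0.4054) = -1.3023; log[Ag⁺] = -1.3023 / 2 = -0.6512; [Ag⁺] = 10^(-0.6512) ≈ 0.22 M.

0.22 M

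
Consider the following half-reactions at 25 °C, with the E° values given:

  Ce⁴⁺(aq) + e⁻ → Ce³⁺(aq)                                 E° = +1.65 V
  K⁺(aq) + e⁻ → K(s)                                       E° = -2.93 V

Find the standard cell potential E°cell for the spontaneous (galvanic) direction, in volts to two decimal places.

+4.58 V

The Ce⁴⁺/Ce³⁺ couple has the higher reduction potential, so it is the cathode; K⁺/K is oxidised at the anode.
E°cell = E°(cathode) − E°(anode) = (+1.65) − (-2.93) = +4.58 V.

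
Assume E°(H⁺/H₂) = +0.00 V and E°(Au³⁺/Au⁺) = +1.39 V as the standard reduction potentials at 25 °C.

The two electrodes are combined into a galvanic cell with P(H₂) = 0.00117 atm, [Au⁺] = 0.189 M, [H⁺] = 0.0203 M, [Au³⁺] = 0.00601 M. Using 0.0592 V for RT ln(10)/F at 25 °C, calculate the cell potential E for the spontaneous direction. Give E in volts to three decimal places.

Au³⁺/Au⁺ is the cathode (higher E°), H⁺/H₂ the anode: E°cell = +1.39 − (+0.00) = +1.39 V, n = 2.
Overall: Au³⁺(aq) + H₂(g) → Au⁺(aq) + 2 H⁺(aq)
Q = [Au⁺]·[H⁺]^2 / ([Au³⁺]·P(H₂)); log Q = 1.044.
E = E° − (0.0592/n) log Q = +1.39 − (0.0592/2)(1.044) = +1.359 V.

+1.359 V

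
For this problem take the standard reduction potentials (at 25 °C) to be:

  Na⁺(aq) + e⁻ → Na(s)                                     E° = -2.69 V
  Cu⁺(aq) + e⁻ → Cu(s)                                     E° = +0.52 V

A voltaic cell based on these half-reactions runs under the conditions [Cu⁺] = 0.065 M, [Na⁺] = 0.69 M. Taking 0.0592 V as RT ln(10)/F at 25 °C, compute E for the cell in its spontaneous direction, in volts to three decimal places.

Cu⁺/Cu is the cathode (higher E°), Na⁺/Na the anode: E°cell = +0.52 − (-2.69) = +3.21 V, n = 1.
Overall: Cu⁺(aq) + Na(s) → Cu(s) + Na⁺(aq)
Q = [Na⁺] / ([Cu⁺]); log Q = 1.026.
E = E° − (0.0592/n) log Q = +3.21 − (0.0592/1)(1.026) = +3.149 V.

+3.149 V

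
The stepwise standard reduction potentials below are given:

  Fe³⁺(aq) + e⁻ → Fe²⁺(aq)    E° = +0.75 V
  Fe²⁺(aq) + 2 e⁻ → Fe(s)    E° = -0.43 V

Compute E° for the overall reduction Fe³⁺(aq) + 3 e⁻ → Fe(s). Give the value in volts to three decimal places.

-0.037 V

Standard free energies of sequential steps add: ΔG°₃ = ΔG°₁ + ΔG°₂, so n₃E°₃ = n₁E°₁ + n₂E°₂.
E°₃ = (1×+0.75 + 2×-0.43) / 3 = (-0.110) / 3 = -0.037 V.
E° values themselves are not directly additive — weighting by electron count is essential.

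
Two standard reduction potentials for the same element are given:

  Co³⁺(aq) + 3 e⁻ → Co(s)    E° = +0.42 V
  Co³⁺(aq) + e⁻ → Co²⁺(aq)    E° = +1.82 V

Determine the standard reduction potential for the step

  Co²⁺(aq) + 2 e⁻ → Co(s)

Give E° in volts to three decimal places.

Sequential free energies add, so n₃E°₃ = n₁E°₁ + n₂E°₂.
With n₃ = 3, and the known step contributing 1×(+1.82) V, the unknown satisfies 2·E° = 3×(+0.42) − 1×(+1.82) = -0.560.
E° = -0.560 / 2 = -0.280 V.

-0.280 V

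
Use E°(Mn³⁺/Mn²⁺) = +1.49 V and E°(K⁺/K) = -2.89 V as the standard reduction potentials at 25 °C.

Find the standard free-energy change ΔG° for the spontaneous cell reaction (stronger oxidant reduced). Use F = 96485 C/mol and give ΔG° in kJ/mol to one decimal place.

Mn³⁺/Mn²⁺ (E° = +1.49 V) is the cathode; K⁺/K (E° = -2.89 V) is the anode, so E°cell = +4.38 V.
Balancing electrons gives n = 1 (lcm of 1 and 1).
ΔG° = −nFE° = −(1)(96485)(+4.38) = -422,604 J = -422.6 kJ/mol.

-422.6 kJ/mol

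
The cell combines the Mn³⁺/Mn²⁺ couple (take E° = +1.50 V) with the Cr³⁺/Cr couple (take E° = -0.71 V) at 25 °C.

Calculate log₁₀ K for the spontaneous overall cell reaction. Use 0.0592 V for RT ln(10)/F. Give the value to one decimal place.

112.0

Cathode: Mn³⁺/Mn²⁺; anode: Cr³⁺/Cr. E°cell = +2.21 V, n = 3.
log K = nE°cell / 0.0592 = (3)(+2.21) / 0.0592 = 112.0.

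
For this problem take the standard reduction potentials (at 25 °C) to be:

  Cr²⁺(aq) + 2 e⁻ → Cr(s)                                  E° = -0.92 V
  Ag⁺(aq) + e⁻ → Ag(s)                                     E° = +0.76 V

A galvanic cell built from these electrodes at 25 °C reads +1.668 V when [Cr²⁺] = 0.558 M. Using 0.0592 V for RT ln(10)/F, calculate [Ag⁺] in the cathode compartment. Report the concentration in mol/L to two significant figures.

Ag⁺/Ag is the cathode, Cr²⁺/Cr the anode: E°cell = +1.68 V, n = 2.
Overall reaction: 2 Ag⁺(aq) + Cr(s) → 2 Ag(s) + Cr²⁺(aq); Q = [Cr²⁺]^1/[Ag⁺]^2.
From E = E° − (0.0592/n) log Q: log Q = (E° − E)·n/0.0592 = (+1.68 − (+1.668))·2/0.0592 = 0.4054.
So 2·log[Ag⁺] = 1·log(0.558) − log Q = -0.2534 − (0.4054) = -0.6588; log[Ag⁺] = -0.6588 / 2 = -0.3294; [Ag⁺] = 10^(-0.3294) ≈ 0.47 M.

0.47 M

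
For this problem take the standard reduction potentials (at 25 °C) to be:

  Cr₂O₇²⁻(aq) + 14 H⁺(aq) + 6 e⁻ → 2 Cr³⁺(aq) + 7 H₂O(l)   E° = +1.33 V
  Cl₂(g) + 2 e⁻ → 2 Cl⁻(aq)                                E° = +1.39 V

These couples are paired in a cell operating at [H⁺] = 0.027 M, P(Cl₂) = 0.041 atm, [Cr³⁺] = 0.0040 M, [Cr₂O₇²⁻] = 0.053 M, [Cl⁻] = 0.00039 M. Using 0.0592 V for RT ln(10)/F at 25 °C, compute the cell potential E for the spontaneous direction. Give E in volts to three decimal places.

Cl₂/Cl⁻ is the cathode (higher E°), Cr₂O₇²⁻/Cr³⁺ the anode: E°cell = +1.39 − (+1.33) = +0.06 V, n = 6.
Overall: 3 Cl₂(g) + 2 Cr³⁺(aq) + 7 H₂O(l) → 6 Cl⁻(aq) + Cr₂O₇²⁻(aq) + 14 H⁺(aq)
Q = [Cl⁻]^6·[Cr₂O₇²⁻]·[H⁺]^14 / (P(Cl₂)^3·[Cr³⁺]^2); log Q = -34.733.
E = E° − (0.0592/n) log Q = +0.06 − (0.0592/6)(-34.733) = +0.403 V.

+0.403 V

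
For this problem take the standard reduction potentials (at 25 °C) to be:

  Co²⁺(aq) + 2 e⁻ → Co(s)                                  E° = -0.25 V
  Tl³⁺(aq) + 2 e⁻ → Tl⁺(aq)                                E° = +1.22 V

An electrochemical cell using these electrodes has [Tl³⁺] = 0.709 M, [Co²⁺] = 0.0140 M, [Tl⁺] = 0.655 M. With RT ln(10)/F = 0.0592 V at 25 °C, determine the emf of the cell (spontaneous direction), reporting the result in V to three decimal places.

+1.526 V

Tl³⁺/Tl⁺ is the cathode (higher E°), Co²⁺/Co the anode: E°cell = +1.22 − (-0.25) = +1.47 V, n = 2.
Overall: Tl³⁺(aq) + Co(s) → Tl⁺(aq) + Co²⁺(aq)
Q = [Tl⁺]·[Co²⁺] / ([Tl³⁺]); log Q = -1.888.
E = E° − (0.0592/n) log Q = +1.47 − (0.0592/2)(-1.888) = +1.526 V.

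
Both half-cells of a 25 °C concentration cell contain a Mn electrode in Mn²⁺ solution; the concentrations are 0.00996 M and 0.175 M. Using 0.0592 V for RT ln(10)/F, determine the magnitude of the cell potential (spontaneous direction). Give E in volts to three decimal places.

For a concentration cell E°cell = 0. The 0.175 M side is the cathode (reduction is favoured where [Mn²⁺] is higher).
With n = 2, E = −(0.0592/2) log([Mn²⁺]ₐₙ/[Mn²⁺]꜀ₐₜ) = −(0.0592/2) log(0.00996/0.175) = −(0.0592/2)(-1.245) = +0.037 V.

+0.037 V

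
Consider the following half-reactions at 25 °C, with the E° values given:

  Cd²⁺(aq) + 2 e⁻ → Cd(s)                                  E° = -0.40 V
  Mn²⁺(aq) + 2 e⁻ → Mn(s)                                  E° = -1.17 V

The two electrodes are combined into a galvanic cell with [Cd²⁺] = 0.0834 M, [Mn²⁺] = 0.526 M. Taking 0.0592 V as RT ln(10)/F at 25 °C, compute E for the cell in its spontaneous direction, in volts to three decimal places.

Cd²⁺/Cd is the cathode (higher E°), Mn²⁺/Mn the anode: E°cell = -0.40 − (-1.17) = +0.77 V, n = 2.
Overall: Cd²⁺(aq) + Mn(s) → Cd(s) + Mn²⁺(aq)
Q = [Mn²⁺] / ([Cd²⁺]); log Q = 0.800.
E = E° − (0.0592/n) log Q = +0.77 − (0.0592/2)(0.800) = +0.746 V.

+0.746 V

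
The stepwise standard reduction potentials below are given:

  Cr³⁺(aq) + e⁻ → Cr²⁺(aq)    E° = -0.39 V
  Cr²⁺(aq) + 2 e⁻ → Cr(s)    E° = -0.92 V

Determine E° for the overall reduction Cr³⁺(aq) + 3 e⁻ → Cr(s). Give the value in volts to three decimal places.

Adding the free-energy changes (−nFE°) of the two steps gives −n₃FE°₃ = −n₁FE°₁ − n₂FE°₂.
E°₃ = (1×-0.39 + 2×-0.92) / 3 = (-2.230) / 3 = -0.743 V.
E° values themselves are not directly additive — weighting by electron count is essential.

-0.743 V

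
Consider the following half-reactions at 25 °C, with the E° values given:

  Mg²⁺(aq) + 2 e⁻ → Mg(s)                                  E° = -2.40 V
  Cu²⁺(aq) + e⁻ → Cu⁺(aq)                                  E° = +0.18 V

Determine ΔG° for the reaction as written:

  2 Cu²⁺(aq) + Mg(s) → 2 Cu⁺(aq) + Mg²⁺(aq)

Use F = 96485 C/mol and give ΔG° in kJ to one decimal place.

As written, Cu²⁺/Cu⁺ is reduced (cathode) and Mg²⁺/Mg is oxidised (anode), so E°cell = (+0.18) − (-2.40) = +2.58 V.
Balancing electrons gives n = 2.
ΔG° = −nFE° = −(2)(96485)(+2.58) = -497,863 J = -497.9 kJ.

-497.9 kJ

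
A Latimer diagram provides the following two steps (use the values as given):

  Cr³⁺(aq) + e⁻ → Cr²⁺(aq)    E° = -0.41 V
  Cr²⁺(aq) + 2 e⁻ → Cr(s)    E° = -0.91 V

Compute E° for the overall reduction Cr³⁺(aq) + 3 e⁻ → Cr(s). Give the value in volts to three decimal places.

-0.743 V

Since ΔG° = −nFE° is additive over sequential reductions, n₃E°₃ = n₁E°₁ + n₂E°₂.
E°₃ = (1×-0.41 + 2×-0.91) / 3 = (-2.230) / 3 = -0.743 V.
Simply averaging or adding the two E° values would be wrong; the electron-weighted sum is required.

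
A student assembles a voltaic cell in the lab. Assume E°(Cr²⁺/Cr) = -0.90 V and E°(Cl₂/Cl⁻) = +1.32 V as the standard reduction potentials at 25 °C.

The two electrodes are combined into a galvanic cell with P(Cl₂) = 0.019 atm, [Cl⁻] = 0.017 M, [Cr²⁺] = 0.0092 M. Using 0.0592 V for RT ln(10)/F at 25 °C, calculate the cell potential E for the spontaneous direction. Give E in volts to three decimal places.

Cl₂/Cl⁻ is the cathode (higher E°), Cr²⁺/Cr the anode: E°cell = +1.32 − (-0.90) = +2.22 V, n = 2.
Overall: Cl₂(g) + Cr(s) → 2 Cl⁻(aq) + Cr²⁺(aq)
Q = [Cl⁻]^2·[Cr²⁺] / (P(Cl₂)); log Q = -3.854.
E = E° − (0.0592/n) log Q = +2.22 − (0.0592/2)(-3.854) = +2.334 V.

+2.334 V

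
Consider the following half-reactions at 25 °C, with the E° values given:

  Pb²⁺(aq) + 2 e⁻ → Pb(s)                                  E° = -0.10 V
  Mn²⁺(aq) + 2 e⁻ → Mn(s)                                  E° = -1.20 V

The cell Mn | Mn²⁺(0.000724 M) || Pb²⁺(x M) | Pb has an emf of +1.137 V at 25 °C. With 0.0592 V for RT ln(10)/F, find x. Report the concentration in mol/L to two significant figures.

Pb²⁺/Pb is the cathode, Mn²⁺/Mn the anode: E°cell = +1.10 V, n = 2.
Overall reaction: Pb²⁺(aq) + Mn(s) → Pb(s) + Mn²⁺(aq); Q = [Mn²⁺]^1/[Pb²⁺]^1.
From E = E° − (0.0592/n) log Q: log Q = (E° − E)·n/0.0592 = (+1.10 − (+1.137))·2/0.0592 = -1.2500.
So 1·log[Pb²⁺] = 1·log(0.000724) − log Q = -3.1403 − (-1.2500) = -1.8903; [Pb²⁺] = 10^(-1.8903) ≈ 0.013 M.

0.013 M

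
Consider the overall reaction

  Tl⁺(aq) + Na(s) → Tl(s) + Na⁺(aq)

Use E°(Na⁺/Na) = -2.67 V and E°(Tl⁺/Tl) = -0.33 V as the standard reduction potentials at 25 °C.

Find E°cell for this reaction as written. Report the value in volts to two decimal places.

The Tl⁺/Tl couple has the higher reduction potential, so it is the cathode; Na⁺/Na is oxidised at the anode.
E°cell = E°(cathode) − E°(anode) = (-0.33) − (-2.67) = +2.34 V.

+2.34 V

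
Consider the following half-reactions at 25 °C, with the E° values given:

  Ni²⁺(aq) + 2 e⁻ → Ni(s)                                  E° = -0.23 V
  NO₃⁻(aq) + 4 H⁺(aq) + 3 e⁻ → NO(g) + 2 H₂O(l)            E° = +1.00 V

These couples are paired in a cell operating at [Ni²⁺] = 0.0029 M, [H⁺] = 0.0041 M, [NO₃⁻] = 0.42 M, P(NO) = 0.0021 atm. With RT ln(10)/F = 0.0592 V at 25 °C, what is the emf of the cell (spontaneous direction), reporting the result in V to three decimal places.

NO₃⁻/NO is the cathode (higher E°), Ni²⁺/Ni the anode: E°cell = +1.00 − (-0.23) = +1.23 V, n = 6.
Overall: 2 NO₃⁻(aq) + 8 H⁺(aq) + 3 Ni(s) → 2 NO(g) + 4 H₂O(l) + 3 Ni²⁺(aq)
Q = P(NO)^2·[Ni²⁺]^3 / ([NO₃⁻]^2·[H⁺]^8); log Q = 6.883.
E = E° − (0.0592/n) log Q = +1.23 − (0.0592/6)(6.883) = +1.162 V.

+1.162 V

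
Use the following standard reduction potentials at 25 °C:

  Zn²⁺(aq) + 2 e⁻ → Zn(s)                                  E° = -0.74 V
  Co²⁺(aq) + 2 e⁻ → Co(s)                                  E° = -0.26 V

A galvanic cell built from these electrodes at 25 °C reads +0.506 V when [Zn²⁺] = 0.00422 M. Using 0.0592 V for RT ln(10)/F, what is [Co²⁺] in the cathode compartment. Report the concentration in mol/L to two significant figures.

0.032 M

Co²⁺/Co is the cathode, Zn²⁺/Zn the anode: E°cell = +0.48 V, n = 2.
Overall reaction: Co²⁺(aq) + Zn(s) → Co(s) + Zn²⁺(aq); Q = [Zn²⁺]^1/[Co²⁺]^1.
From E = E° − (0.0592/n) log Q: log Q = (E° − E)·n/0.0592 = (+0.48 − (+0.506))·2/0.0592 = -0.8784.
So 1·log[Co²⁺] = 1·log(0.00422) − log Q = -2.3747 − (-0.8784) = -1.4963; [Co²⁺] = 10^(-1.4963) ≈ 0.032 M.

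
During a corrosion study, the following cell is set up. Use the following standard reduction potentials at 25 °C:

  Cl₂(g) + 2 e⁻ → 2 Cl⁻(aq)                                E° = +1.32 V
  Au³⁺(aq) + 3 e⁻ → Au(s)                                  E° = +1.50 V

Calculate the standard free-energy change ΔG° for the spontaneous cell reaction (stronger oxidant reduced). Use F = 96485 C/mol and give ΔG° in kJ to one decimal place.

-104.2 kJ

Au³⁺/Au (E° = +1.50 V) is the cathode; Cl₂/Cl⁻ (E° = +1.32 V) is the anode, so E°cell = +0.18 V.
Balancing electrons gives n = 6 (lcm of 3 and 2).
ΔG° = −nFE° = −(6)(96485)(+0.18) = -104,204 J = -104.2 kJ.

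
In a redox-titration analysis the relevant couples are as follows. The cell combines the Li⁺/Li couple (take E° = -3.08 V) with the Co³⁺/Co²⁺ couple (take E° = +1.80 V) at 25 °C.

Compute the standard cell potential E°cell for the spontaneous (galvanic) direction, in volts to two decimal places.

The Co³⁺/Co²⁺ couple has the higher reduction potential, so it is the cathode; Li⁺/Li is oxidised at the anode.
E°cell = E°(cathode) − E°(anode) = (+1.80) − (-3.08) = +4.88 V.
Since E°cell > 0, the reaction is spontaneous under standard conditions.

+4.88 V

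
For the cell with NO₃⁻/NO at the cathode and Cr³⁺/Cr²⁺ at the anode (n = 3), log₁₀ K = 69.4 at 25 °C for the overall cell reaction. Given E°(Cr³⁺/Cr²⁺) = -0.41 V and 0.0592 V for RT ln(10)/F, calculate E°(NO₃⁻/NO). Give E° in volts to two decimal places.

E°cell = (0.0592/n)·log K = (0.0592/3)(69.4) = +1.369 V.
Since NO₃⁻/NO is the cathode and Cr³⁺/Cr²⁺ the anode, E°cell = E°(NO₃⁻/NO) − E°(Cr³⁺/Cr²⁺).
So E°(NO₃⁻/NO) = E°cell + E°(Cr³⁺/Cr²⁺) = +1.369 + (-0.41) = +0.96 V.

+0.96 V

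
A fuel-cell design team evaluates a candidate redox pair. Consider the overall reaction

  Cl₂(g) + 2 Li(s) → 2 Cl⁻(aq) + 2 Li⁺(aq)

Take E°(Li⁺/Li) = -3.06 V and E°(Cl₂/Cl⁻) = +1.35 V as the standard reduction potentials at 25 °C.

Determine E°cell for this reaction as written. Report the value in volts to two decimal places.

The Cl₂/Cl⁻ couple has the higher reduction potential, so it is the cathode; Li⁺/Li is oxidised at the anode.
E°cell = E°(cathode) − E°(anode) = (+1.35) − (-3.06) = +4.41 V.

+4.41 V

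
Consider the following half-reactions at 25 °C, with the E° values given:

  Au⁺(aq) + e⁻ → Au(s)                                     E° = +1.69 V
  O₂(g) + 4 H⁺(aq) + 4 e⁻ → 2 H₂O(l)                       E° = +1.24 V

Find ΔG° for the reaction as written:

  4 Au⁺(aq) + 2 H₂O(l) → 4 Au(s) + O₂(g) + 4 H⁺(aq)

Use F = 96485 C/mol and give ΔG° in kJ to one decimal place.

As written, Au⁺/Au is reduced (cathode) and O₂/H₂O is oxidised (anode), so E°cell = (+1.69) − (+1.24) = +0.45 V.
Balancing electrons gives n = 4.
ΔG° = −nFE° = −(4)(96485)(+0.45) = -173,673 J = -173.7 kJ.

-173.7 kJ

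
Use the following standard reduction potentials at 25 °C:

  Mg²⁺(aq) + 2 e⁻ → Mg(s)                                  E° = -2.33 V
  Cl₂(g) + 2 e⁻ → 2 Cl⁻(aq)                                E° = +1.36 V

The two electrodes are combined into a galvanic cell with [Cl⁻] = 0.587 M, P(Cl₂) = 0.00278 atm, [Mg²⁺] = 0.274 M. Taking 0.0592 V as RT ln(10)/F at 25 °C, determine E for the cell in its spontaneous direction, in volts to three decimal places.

+3.645 V

Cl₂/Cl⁻ is the cathode (higher E°), Mg²⁺/Mg the anode: E°cell = +1.36 − (-2.33) = +3.69 V, n = 2.
Overall: Cl₂(g) + Mg(s) → 2 Cl⁻(aq) + Mg²⁺(aq)
Q = [Cl⁻]^2·[Mg²⁺] / (P(Cl₂)); log Q = 1.531.
E = E° − (0.0592/n) log Q = +3.69 − (0.0592/2)(1.531) = +3.645 V.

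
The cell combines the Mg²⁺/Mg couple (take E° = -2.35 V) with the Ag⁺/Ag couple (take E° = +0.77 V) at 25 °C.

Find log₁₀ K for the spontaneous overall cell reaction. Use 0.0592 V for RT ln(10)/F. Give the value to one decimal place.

Cathode: Ag⁺/Ag; anode: Mg²⁺/Mg. E°cell = +3.12 V, n = 2.
log K = nE°cell / 0.0592 = (2)(+3.12) / 0.0592 = 105.4.

105.4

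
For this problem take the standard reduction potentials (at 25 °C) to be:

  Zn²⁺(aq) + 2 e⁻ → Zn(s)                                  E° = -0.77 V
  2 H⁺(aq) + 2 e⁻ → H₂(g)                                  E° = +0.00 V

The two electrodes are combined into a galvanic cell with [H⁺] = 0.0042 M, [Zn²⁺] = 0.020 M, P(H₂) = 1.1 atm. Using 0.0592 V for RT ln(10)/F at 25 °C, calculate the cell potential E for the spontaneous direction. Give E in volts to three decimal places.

H⁺/H₂ is the cathode (higher E°), Zn²⁺/Zn the anode: E°cell = +0.00 − (-0.77) = +0.77 V, n = 2.
Overall: 2 H⁺(aq) + Zn(s) → H₂(g) + Zn²⁺(aq)
Q = P(H₂)·[Zn²⁺] / ([H⁺]^2); log Q = 3.096.
E = E° − (0.0592/n) log Q = +0.77 − (0.0592/2)(3.096) = +0.678 V.

+0.678 V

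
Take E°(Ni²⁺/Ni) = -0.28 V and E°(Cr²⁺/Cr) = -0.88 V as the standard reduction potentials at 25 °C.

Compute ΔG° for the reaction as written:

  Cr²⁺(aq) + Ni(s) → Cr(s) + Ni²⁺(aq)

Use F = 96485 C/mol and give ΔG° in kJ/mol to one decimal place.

As written, Cr²⁺/Cr is reduced (cathode) and Ni²⁺/Ni is oxidised (anode), so E°cell = (-0.88) − (-0.28) = -0.60 V.
Balancing electrons gives n = 2.
ΔG° = −nFE° = −(2)(96485)(-0.60) = 115,782 J = +115.8 kJ/mol.

+115.8 kJ/mol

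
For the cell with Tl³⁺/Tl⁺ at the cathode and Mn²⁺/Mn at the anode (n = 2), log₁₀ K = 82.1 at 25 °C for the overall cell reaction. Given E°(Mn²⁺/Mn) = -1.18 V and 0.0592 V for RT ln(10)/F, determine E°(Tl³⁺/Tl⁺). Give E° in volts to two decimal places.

+1.25 V

E°cell = (0.0592/n)·log K = (0.0592/2)(82.1) = +2.430 V.
Since Tl³⁺/Tl⁺ is the cathode and Mn²⁺/Mn the anode, E°cell = E°(Tl³⁺/Tl⁺) − E°(Mn²⁺/Mn).
So E°(Tl³⁺/Tl⁺) = E°cell + E°(Mn²⁺/Mn) = +2.430 + (-1.18) = +1.25 V.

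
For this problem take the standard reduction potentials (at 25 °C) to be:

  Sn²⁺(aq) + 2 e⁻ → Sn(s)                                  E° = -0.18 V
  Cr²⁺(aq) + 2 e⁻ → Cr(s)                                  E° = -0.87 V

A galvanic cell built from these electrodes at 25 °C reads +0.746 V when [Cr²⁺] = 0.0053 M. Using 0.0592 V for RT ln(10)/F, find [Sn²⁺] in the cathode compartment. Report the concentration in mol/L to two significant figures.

Sn²⁺/Sn is the cathode, Cr²⁺/Cr the anode: E°cell = +0.69 V, n = 2.
Overall reaction: Sn²⁺(aq) + Cr(s) → Sn(s) + Cr²⁺(aq); Q = [Cr²⁺]^1/[Sn²⁺]^1.
From E = E° − (0.0592/n) log Q: log Q = (E° − E)·n/0.0592 = (+0.69 − (+0.746))·2/0.0592 = -1.8919.
So 1·log[Sn²⁺] = 1·log(0.0053) − log Q = -2.2757 − (-1.8919) = -0.3838; [Sn²⁺] = 10^(-0.3838) ≈ 0.41 M.

0.41 M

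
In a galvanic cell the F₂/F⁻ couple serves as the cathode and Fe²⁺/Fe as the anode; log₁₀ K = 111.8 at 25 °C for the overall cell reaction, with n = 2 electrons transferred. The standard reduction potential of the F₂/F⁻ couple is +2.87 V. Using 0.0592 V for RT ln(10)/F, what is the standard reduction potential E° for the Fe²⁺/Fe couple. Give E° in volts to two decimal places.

-0.44 V

E°cell = (0.0592/n)·log K = (0.0592/2)(111.8) = +3.309 V.
Since F₂/F⁻ is the cathode and Fe²⁺/Fe the anode, E°cell = E°(F₂/F⁻) − E°(Fe²⁺/Fe).
So E°(Fe²⁺/Fe) = E°(F₂/F⁻) − E°cell = (+2.87) − (+3.309) = -0.44 V.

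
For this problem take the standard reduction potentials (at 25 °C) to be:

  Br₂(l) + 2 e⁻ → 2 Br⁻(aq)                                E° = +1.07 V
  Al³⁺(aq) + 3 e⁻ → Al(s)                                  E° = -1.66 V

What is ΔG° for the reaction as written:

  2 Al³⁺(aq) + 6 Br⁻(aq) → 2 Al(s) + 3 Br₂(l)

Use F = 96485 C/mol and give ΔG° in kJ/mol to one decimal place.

+1580.4 kJ/mol

As written, Al³⁺/Al is reduced (cathode) and Br₂/Br⁻ is oxidised (anode), so E°cell = (-1.66) − (+1.07) = -2.73 V.
Balancing electrons gives n = 6.
ΔG° = −nFE° = −(6)(96485)(-2.73) = 1,580,424 J = +1580.4 kJ/mol.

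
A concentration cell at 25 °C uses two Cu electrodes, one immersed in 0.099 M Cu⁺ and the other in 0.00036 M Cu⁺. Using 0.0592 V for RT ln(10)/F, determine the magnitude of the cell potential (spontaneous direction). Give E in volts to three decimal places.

+0.144 V

For a concentration cell E°cell = 0. The 0.099 M side is the cathode (reduction is favoured where [Cu⁺] is higher).
With n = 1, E = −(0.0592/1) log([Cu⁺]ₐₙ/[Cu⁺]꜀ₐₜ) = −(0.0592/1) log(0.00036/0.099) = −(0.0592/1)(-2.439) = +0.144 V.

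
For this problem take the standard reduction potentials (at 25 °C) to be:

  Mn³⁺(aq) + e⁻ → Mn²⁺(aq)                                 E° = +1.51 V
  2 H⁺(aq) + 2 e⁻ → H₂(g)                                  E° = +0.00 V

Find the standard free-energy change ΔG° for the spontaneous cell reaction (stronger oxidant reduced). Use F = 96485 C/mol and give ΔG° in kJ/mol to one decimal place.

Mn³⁺/Mn²⁺ (E° = +1.51 V) is the cathode; H⁺/H₂ (E° = +0.00 V) is the anode, so E°cell = +1.51 V.
Balancing electrons gives n = 2 (lcm of 1 and 2).
ΔG° = −nFE° = −(2)(96485)(+1.51) = -291,385 J = -291.4 kJ/mol.

-291.4 kJ/mol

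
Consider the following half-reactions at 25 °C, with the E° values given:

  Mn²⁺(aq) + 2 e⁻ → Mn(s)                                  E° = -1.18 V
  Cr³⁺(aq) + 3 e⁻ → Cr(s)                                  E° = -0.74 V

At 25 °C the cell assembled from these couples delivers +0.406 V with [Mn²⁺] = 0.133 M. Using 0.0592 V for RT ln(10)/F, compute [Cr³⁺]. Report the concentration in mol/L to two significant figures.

Cr³⁺/Cr is the cathode, Mn²⁺/Mn the anode: E°cell = +0.44 V, n = 6.
Overall reaction: 2 Cr³⁺(aq) + 3 Mn(s) → 2 Cr(s) + 3 Mn²⁺(aq); Q = [Mn²⁺]^3/[Cr³⁺]^2.
From E = E° − (0.0592/n) log Q: log Q = (E° − E)·n/0.0592 = (+0.44 − (+0.406))·6/0.0592 = 3.4459.
So 2·log[Cr³⁺] = 3·log(0.133) − log Q = -2.6284 − (3.4459) = -6.0743; log[Cr³⁺] = -6.0743 / 2 = -3.0372; [Cr³⁺] = 10^(-3.0372) ≈ 0.00092 M.

0.00092 M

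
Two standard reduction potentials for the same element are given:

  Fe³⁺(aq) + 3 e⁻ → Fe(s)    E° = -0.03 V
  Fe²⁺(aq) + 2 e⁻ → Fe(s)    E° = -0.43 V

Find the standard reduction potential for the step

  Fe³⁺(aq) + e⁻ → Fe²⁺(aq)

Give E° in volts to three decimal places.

Sequential free energies add, so n₃E°₃ = n₁E°₁ + n₂E°₂.
With n₃ = 3, and the known step contributing 2×(-0.43) V, the unknown satisfies 1·E° = 3×(-0.03) − 2×(-0.43) = +0.770.
E° = +0.770 / 1 = +0.770 V.

+0.770 V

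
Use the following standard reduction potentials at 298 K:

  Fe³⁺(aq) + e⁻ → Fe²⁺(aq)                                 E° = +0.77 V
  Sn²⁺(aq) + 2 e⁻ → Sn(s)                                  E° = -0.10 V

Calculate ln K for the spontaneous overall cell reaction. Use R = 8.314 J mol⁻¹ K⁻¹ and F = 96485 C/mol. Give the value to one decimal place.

Cathode: Fe³⁺/Fe²⁺; anode: Sn²⁺/Sn. E°cell = (+0.77) − (-0.10) = +0.87 V, with n = 2.
ΔG° = −nFE° = −RT ln K, so ln K = nFE°/(RT) = (2)(96485)(+0.87) / ((8.314)(298)) = 67.761.

67.8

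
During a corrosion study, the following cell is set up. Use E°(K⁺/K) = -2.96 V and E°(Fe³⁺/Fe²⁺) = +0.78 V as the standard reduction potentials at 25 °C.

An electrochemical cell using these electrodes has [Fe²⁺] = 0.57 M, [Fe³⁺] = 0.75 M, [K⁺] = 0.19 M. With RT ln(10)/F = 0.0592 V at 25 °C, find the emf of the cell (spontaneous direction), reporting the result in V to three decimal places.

+3.790 V

Fe³⁺/Fe²⁺ is the cathode (higher E°), K⁺/K the anode: E°cell = +0.78 − (-2.96) = +3.74 V, n = 1.
Overall: Fe³⁺(aq) + K(s) → Fe²⁺(aq) + K⁺(aq)
Q = [Fe²⁺]·[K⁺] / ([Fe³⁺]); log Q = -0.840.
E = E° − (0.0592/n) log Q = +3.74 − (0.0592/1)(-0.840) = +3.790 V.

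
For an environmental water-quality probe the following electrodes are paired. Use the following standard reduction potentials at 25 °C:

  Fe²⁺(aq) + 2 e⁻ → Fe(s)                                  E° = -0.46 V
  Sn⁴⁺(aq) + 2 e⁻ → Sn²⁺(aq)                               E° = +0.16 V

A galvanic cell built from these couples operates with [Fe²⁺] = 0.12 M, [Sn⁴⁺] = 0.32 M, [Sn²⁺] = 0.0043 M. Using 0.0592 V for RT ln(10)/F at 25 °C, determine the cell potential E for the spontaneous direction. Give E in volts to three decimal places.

+0.703 V

Sn⁴⁺/Sn²⁺ is the cathode (higher E°), Fe²⁺/Fe the anode: E°cell = +0.16 − (-0.46) = +0.62 V, n = 2.
Overall: Sn⁴⁺(aq) + Fe(s) → Sn²⁺(aq) + Fe²⁺(aq)
Q = [Sn²⁺]·[Fe²⁺] / ([Sn⁴⁺]); log Q = -2.793.
E = E° − (0.0592/n) log Q = +0.62 − (0.0592/2)(-2.793) = +0.703 V.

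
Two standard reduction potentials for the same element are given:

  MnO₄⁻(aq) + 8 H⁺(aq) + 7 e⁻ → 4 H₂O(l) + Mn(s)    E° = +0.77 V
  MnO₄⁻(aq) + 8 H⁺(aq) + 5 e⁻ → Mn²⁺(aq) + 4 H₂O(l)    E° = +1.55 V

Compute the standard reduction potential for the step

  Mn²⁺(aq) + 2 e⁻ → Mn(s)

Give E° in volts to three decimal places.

-1.180 V

Sequential free energies add, so n₃E°₃ = n₁E°₁ + n₂E°₂.
With n₃ = 7, and the known step contributing 5×(+1.55) V, the unknown satisfies 2·E° = 7×(+0.77) − 5×(+1.55) = -2.360.
E° = -2.360 / 2 = -1.180 V.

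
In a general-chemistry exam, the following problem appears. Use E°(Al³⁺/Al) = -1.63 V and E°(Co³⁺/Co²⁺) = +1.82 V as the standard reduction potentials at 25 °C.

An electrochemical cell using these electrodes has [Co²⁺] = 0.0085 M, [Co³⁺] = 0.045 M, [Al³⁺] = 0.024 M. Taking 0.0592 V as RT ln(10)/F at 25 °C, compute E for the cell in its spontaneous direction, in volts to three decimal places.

+3.525 V

Co³⁺/Co²⁺ is the cathode (higher E°), Al³⁺/Al the anode: E°cell = +1.82 − (-1.63) = +3.45 V, n = 3.
Overall: 3 Co³⁺(aq) + Al(s) → 3 Co²⁺(aq) + Al³⁺(aq)
Q = [Co²⁺]^3·[Al³⁺] / ([Co³⁺]^3); log Q = -3.791.
E = E° − (0.0592/n) log Q = +3.45 − (0.0592/3)(-3.791) = +3.525 V.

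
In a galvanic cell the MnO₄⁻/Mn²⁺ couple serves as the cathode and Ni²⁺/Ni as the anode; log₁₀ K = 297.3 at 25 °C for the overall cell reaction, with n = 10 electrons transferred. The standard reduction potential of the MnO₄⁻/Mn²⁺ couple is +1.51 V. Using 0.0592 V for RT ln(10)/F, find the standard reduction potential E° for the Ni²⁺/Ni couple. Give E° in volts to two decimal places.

-0.25 V

E°cell = (0.0592/n)·log K = (0.0592/10)(297.3) = +1.760 V.
Since MnO₄⁻/Mn²⁺ is the cathode and Ni²⁺/Ni the anode, E°cell = E°(MnO₄⁻/Mn²⁺) − E°(Ni²⁺/Ni).
So E°(Ni²⁺/Ni) = E°(MnO₄⁻/Mn²⁺) − E°cell = (+1.51) − (+1.760) = -0.25 V.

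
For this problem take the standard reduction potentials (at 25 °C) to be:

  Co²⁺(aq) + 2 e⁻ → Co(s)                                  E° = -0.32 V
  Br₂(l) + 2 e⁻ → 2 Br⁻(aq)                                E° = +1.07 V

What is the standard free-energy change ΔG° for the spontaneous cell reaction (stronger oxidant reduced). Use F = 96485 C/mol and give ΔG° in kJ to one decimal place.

Br₂/Br⁻ (E° = +1.07 V) is the cathode; Co²⁺/Co (E° = -0.32 V) is the anode, so E°cell = +1.39 V.
Balancing electrons gives n = 2 (lcm of 2 and 2).
ΔG° = −nFE° = −(2)(96485)(+1.39) = -268,228 J = -268.2 kJ.

-268.2 kJ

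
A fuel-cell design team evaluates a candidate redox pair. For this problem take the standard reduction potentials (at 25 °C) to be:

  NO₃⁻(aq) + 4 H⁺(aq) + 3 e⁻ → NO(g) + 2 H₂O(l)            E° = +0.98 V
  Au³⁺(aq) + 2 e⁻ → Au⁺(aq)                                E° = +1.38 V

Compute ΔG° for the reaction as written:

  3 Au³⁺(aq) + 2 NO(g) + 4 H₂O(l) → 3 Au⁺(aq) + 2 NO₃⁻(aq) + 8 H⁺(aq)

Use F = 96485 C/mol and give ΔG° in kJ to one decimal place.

-231.6 kJ

As written, Au³⁺/Au⁺ is reduced (cathode) and NO₃⁻/NO is oxidised (anode), so E°cell = (+1.38) − (+0.98) = +0.40 V.
Balancing electrons gives n = 6.
ΔG° = −nFE° = −(6)(96485)(+0.40) = -231,564 J = -231.6 kJ.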